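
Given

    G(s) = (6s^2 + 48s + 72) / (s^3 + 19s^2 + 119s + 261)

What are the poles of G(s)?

s = -5 ± 2j, -9

The poles are the roots of the denominator s^3 + 19s^2 + 119s + 261 = 0.
Trying s = -9: the polynomial evaluates to 0, so (s + 9) is a factor.
Dividing out leaves s^2 + 10s + 29 = 0.
The quadratic formula then gives s = -5 ± 2j.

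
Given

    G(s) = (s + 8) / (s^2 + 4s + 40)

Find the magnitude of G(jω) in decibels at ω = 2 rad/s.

|G(j2)|_dB ≈ -13.0 dB

Substitute s = j2: numerator = 8 + j2, denominator = 36 + j8.
|G(j2)| = |8 + j2| / |36 + j8| = 8.2462 / 36.878 ≈ 0.2236.
In decibels: 20·log₁₀(0.2236) ≈ -13.0 dB.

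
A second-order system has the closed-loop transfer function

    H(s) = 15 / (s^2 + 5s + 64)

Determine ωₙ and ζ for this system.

Compare the denominator to the standard form s^2 + 2ζωₙs + ωₙ².
ωₙ² = 64, so ωₙ = 8 rad/s.
2ζωₙ = 5, so ζ = 5/(2·8) = 0.3125.
With ζ = 0.3125 the response is underdamped.

ωₙ = 8 rad/s, ζ = 0.3125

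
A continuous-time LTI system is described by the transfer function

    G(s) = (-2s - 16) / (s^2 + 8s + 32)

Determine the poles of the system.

The poles are the roots of the denominator s^2 + 8s + 32 = 0.
Using the quadratic formula: s = (-8 ± √(-64))/2 = -4 ± 4j.

s = -4 ± 4j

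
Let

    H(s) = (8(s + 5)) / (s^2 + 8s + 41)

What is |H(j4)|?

Substitute s = j4: numerator = 40 + j32, denominator = 25 + j32.
|H(j4)| = |40 + j32| / |25 + j32| = 51.225 / 40.608 ≈ 1.261.

|H(j4)| ≈ 1.261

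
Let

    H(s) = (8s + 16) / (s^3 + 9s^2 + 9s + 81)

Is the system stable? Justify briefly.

The denominator s^3 + 9s^2 + 9s + 81 factors as (s^2 + 9)(s + 9), giving poles at s = ±3j, -9.
Since the simple pole(s) at s = ±3j lie on the jω-axis with none in the right half-plane, the system is marginally stable.

marginally stable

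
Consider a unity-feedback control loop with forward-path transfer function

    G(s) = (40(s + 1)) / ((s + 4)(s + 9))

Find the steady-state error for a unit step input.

G(s) has no poles at the origin.
This is a Type 0 system. Kp = lim_{s→0} G(s) = 40/36 = 10/9.
e_ss = 1/(1 + Kp) = 1/(1 + 10/9) = 9/19 ≈ 0.4737.

e_ss = 0.4737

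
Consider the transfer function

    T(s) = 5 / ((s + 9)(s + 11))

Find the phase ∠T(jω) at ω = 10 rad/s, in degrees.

At s = j10: numerator = 5, denominator = -1 + j200.
∠T = ∠num − ∠den = 0° − (90.286°) = -90.29°.

∠T(j10) ≈ -90.29°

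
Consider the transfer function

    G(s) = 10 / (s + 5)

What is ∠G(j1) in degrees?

At s = j1: numerator = 10, denominator = 5 + j1.
∠G = ∠num − ∠den = 0° − (11.310°) = -11.31°.

∠G(j1) ≈ -11.31°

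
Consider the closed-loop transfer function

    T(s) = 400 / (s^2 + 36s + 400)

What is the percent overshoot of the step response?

%OS ≈ 0.152%

Comparing s^2 + 36s + 400 to s^2 + 2ζωₙs + ωₙ²: ωₙ = 20 rad/s and ζ = 36/(2·20) = 0.9.
%OS = 100·exp(−πζ/√(1−ζ²)) = 100·exp(−π·0.9/√(1−0.9²)) ≈ 0.152%.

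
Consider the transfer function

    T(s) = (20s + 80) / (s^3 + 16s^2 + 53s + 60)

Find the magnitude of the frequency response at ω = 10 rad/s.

Substitute s = j10: numerator = 80 + j200, denominator = -1540 - j470.
|T(j10)| = |80 + j200| / |-1540 - j470| = 215.41 / 1610.1 ≈ 0.1338.

|T(j10)| ≈ 0.1338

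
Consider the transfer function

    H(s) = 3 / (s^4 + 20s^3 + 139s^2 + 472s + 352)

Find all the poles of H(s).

The poles are the roots of the denominator s^4 + 20s^3 + 139s^2 + 472s + 352 = 0.
Trying s = -11: the polynomial evaluates to 0, so (s + 11) is a factor.
Dividing out leaves s^3 + 9s^2 + 40s + 32 = 0.
This factors further as (s^2 + 8s + 32)(s + 1) = 0.

s = -4 + 4j, -4 - 4j, -11, -1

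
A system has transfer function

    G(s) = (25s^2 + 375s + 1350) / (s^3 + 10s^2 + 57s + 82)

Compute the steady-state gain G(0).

Set s = 0: G(0) = (1350) / (82) = 675/41.

G(0) = 675/41 ≈ 16.46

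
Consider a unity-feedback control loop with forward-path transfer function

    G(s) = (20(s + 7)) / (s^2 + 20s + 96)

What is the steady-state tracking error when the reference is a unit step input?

G(s) has no poles at the origin.
This is a Type 0 system. Kp = lim_{s→0} G(s) = 140/96 = 35/24.
e_ss = 1/(1 + Kp) = 1/(1 + 35/24) = 24/59 ≈ 0.4068.

e_ss = 0.4068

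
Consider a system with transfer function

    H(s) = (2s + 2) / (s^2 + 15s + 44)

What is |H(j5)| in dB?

|H(j5)|_dB ≈ -17.6 dB

Substitute s = j5: numerator = 2 + j10, denominator = 19 + j75.
|H(j5)| = |2 + j10| / |19 + j75| = 10.198 / 77.369 ≈ 0.1318.
In decibels: 20·log₁₀(0.1318) ≈ -17.6 dB.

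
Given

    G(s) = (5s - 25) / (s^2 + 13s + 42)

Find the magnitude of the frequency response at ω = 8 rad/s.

Substitute s = j8: numerator = -25 + j40, denominator = -22 + j104.
|G(j8)| = |-25 + j40| / |-22 + j104| = 47.170 / 106.30 ≈ 0.4437.

|G(j8)| ≈ 0.4437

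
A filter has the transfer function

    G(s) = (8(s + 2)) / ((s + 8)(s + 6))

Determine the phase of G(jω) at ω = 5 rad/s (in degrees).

At s = j5: numerator = 16 + j40, denominator = 23 + j70.
∠G = ∠num − ∠den = 68.199° − (71.811°) = -3.612°.

∠G(j5) ≈ -3.612°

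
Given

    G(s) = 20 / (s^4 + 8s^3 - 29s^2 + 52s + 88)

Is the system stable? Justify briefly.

unstable

The denominator s^4 + 8s^3 - 29s^2 + 52s + 88 factors as (s + 11)(s^2 - 4s + 8)(s + 1), giving poles at s = -11, 2 + 2j, 2 - 2j, -1.
Since the pole(s) at s = 2 + 2j, 2 - 2j lie in the right half-plane, the system is unstable.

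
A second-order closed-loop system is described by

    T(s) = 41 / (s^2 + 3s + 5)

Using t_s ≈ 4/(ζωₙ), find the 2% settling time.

Comparing s^2 + 3s + 5 to s^2 + 2ζωₙs + ωₙ²: ωₙ = √5 ≈ 2.236 rad/s and ζ = 3/(2·√5) ≈ 0.6708.
ζωₙ = 3/2 = 1.5, so t_s ≈ 4/(ζωₙ) = 4/1.5 ≈ 2.667 s.

t_s ≈ 2.667 s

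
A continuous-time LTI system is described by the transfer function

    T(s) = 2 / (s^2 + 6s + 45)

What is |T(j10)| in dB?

|T(j10)|_dB ≈ -32.2 dB

Substitute s = j10: numerator = 2, denominator = -55 + j60.
|T(j10)| = |2| / |-55 + j60| = 2 / 81.394 ≈ 0.02457.
In decibels: 20·log₁₀(0.02457) ≈ -32.2 dB.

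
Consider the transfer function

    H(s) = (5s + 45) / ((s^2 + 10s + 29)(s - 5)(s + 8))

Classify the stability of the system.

The poles can be read from the denominator factors: s = -5 ± 2j, 5, -8.
Since the pole(s) at s = 5 lie in the right half-plane, the system is unstable.

unstable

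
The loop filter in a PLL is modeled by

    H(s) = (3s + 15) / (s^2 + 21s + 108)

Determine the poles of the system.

s = -9, -12

The poles are the roots of the denominator s^2 + 21s + 108 = 0.
Factoring: (s + 9)(s + 12) = 0, so s = -9 and s = -12.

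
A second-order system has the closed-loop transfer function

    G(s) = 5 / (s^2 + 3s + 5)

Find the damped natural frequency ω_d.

Comparing s^2 + 3s + 5 to s^2 + 2ζωₙs + ωₙ²: ωₙ = √5 ≈ 2.236 rad/s and ζ = 3/(2·√5) ≈ 0.6708.
ζωₙ = 3/2 = 1.5, so ω_d = ωₙ√(1−ζ²) = √(ωₙ² − (ζωₙ)²) = √(5 − 1.5²) = √2.75 ≈ 1.658 rad/s.

ω_d ≈ 1.658 rad/s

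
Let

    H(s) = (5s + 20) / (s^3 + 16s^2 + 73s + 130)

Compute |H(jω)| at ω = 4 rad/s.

|H(j4)| ≈ 0.1086

Substitute s = j4: numerator = 20 + j20, denominator = -126 + j228.
|H(j4)| = |20 + j20| / |-126 + j228| = 28.284 / 260.50 ≈ 0.1086.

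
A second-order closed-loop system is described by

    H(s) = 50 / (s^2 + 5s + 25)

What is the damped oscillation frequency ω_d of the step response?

ω_d ≈ 4.330 rad/s

Comparing s^2 + 5s + 25 to s^2 + 2ζωₙs + ωₙ²: ωₙ = 5 rad/s and ζ = 5/(2·5) = 0.5.
ζωₙ = 5/2 = 2.5, so ω_d = ωₙ√(1−ζ²) = √(ωₙ² − (ζωₙ)²) = √(25 − 2.5²) = √18.75 ≈ 4.330 rad/s.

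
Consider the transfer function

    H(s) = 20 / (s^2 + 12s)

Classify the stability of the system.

marginally stable

The denominator s^2 + 12s factors as s(s + 12), giving poles at s = 0, -12.
Since the simple pole(s) at s = 0 lie on the jω-axis with none in the right half-plane, the system is marginally stable.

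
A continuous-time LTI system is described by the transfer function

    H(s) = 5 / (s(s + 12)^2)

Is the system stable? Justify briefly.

The poles can be read from the denominator factors: s = 0, -12, -12.
Since the simple pole(s) at s = 0 lie on the jω-axis with none in the right half-plane, the system is marginally stable.

marginally stable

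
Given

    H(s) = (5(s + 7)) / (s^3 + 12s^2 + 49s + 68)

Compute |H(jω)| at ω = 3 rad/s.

Substitute s = j3: numerator = 35 + j15, denominator = -40 + j120.
|H(j3)| = |35 + j15| / |-40 + j120| = 38.079 / 126.49 ≈ 0.3010.

|H(j3)| ≈ 0.3010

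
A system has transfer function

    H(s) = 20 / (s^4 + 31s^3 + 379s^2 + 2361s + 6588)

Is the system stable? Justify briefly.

The denominator s^4 + 31s^3 + 379s^2 + 2361s + 6588 factors as (s + 9)(s^2 + 10s + 61)(s + 12), giving poles at s = -9, -5 + 6j, -5 - 6j, -12.
Since all poles lie strictly in the left half-plane, the system is stable.

stable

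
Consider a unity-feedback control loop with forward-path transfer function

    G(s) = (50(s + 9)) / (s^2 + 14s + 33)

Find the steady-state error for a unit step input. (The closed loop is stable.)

G(s) has no poles at the origin.
This is a Type 0 system. Kp = lim_{s→0} G(s) = 450/33 = 150/11.
e_ss = 1/(1 + Kp) = 1/(1 + 150/11) = 11/161 ≈ 0.06832.

e_ss = 0.06832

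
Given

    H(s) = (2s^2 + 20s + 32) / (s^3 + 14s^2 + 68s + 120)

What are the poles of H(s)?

The poles are the roots of the denominator s^3 + 14s^2 + 68s + 120 = 0.
Trying s = -6: the polynomial evaluates to 0, so (s + 6) is a factor.
Dividing out leaves s^2 + 8s + 20 = 0.
The quadratic formula then gives s = -4 ± 2j.

s = -4 + 2j, -4 - 2j, -6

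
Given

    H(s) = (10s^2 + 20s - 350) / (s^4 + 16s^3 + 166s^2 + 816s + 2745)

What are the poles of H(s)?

s = -3 + 6j, -3 - 6j, -5 + 6j, -5 - 6j

The poles are the roots of the denominator s^4 + 16s^3 + 166s^2 + 816s + 2745 = 0.
No real roots exist; factor into two real quadratics: (s^2 + 6s + 45)(s^2 + 10s + 61) = 0.
Each quadratic gives a conjugate pair via the quadratic formula.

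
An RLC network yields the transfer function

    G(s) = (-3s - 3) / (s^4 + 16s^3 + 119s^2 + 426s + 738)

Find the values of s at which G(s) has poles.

The poles are the roots of the denominator s^4 + 16s^3 + 119s^2 + 426s + 738 = 0.
No real roots exist; factor into two real quadratics: (s^2 + 6s + 18)(s^2 + 10s + 41) = 0.
Each quadratic gives a conjugate pair via the quadratic formula.

s = -3 + 3j, -3 - 3j, -5 + 4j, -5 - 4j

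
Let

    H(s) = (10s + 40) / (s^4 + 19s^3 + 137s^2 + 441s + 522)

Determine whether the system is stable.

The denominator s^4 + 19s^3 + 137s^2 + 441s + 522 factors as (s + 6)(s^2 + 10s + 29)(s + 3), giving poles at s = -6, -5 ± 2j, -3.
Since all poles lie strictly in the left half-plane, the system is stable.

stable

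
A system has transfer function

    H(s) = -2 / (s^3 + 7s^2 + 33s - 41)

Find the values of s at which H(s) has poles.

s = -4 + 5j, -4 - 5j, 1

The poles are the roots of the denominator s^3 + 7s^2 + 33s - 41 = 0.
Trying s = 1: the polynomial evaluates to 0, so (s - 1) is a factor.
Dividing out leaves s^2 + 8s + 41 = 0.
The quadratic formula then gives s = -4 ± 5j.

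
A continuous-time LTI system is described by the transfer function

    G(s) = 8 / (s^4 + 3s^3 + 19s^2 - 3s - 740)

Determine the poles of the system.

The poles are the roots of the denominator s^4 + 3s^3 + 19s^2 - 3s - 740 = 0.
Trying s = -5: the polynomial evaluates to 0, so (s + 5) is a factor.
Dividing out leaves s^3 - 2s^2 + 29s - 148 = 0.
This factors further as (s^2 + 2s + 37)(s - 4) = 0.

s = -1 + 6j, -1 - 6j, -5, 4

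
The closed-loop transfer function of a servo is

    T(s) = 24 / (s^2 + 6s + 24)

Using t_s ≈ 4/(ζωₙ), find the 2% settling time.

t_s ≈ 1.333 s

Comparing s^2 + 6s + 24 to s^2 + 2ζωₙs + ωₙ²: ωₙ = √24 ≈ 4.899 rad/s and ζ = 6/(2·√24) ≈ 0.6124.
ζωₙ = 6/2 = 3, so t_s ≈ 4/(ζωₙ) = 4/3 ≈ 1.333 s.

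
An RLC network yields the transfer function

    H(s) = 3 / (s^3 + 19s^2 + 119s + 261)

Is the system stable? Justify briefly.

stable

The denominator s^3 + 19s^2 + 119s + 261 factors as (s + 9)(s^2 + 10s + 29), giving poles at s = -9, -5 + 2j, -5 - 2j.
Since all poles lie strictly in the left half-plane, the system is stable.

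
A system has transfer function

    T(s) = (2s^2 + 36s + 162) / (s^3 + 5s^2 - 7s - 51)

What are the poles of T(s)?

The poles are the roots of the denominator s^3 + 5s^2 - 7s - 51 = 0.
Trying s = 3: the polynomial evaluates to 0, so (s - 3) is a factor.
Dividing out leaves s^2 + 8s + 17 = 0.
The quadratic formula then gives s = -4 ± 1j.

s = -4 ± j, 3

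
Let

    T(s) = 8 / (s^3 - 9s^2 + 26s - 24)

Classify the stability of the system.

The denominator s^3 - 9s^2 + 26s - 24 factors as (s - 4)(s - 2)(s - 3), giving poles at s = 4, 2, 3.
Since the pole(s) at s = 4, 2, 3 lie in the right half-plane, the system is unstable.

unstable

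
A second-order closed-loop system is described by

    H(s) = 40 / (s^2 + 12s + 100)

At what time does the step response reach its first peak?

Comparing s^2 + 12s + 100 to s^2 + 2ζωₙs + ωₙ²: ωₙ = 10 rad/s and ζ = 12/(2·10) = 0.6.
ζωₙ = 12/2 = 6, so ω_d = ωₙ√(1−ζ²) = √(ωₙ² − (ζωₙ)²) = √(100 − 6²) = √64 = 8 rad/s.
t_p = π/ω_d = π/8 ≈ 0.3927 s.

t_p ≈ 0.3927 s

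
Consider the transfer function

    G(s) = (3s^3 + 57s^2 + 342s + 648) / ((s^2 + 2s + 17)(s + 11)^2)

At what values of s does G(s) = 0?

Set the numerator to zero: 3s^3 + 57s^2 + 342s + 648 = 0, i.e. 3·(s^3 + 19s^2 + 114s + 216) = 0.
Factoring: (s + 9)(s + 4)(s + 6) = 0.

s = -9, -4, -6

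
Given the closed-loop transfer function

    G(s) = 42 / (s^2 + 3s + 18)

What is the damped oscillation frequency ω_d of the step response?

ω_d ≈ 3.969 rad/s

Comparing s^2 + 3s + 18 to s^2 + 2ζωₙs + ωₙ²: ωₙ = √18 ≈ 4.243 rad/s and ζ = 3/(2·√18) ≈ 0.3536.
ζωₙ = 3/2 = 1.5, so ω_d = ωₙ√(1−ζ²) = √(ωₙ² − (ζωₙ)²) = √(18 − 1.5²) = √15.75 ≈ 3.969 rad/s.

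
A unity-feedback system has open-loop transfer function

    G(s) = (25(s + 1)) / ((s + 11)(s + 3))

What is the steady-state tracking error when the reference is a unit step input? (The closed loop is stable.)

e_ss = 0.5690

G(s) has no poles at the origin.
This is a Type 0 system. Kp = lim_{s→0} G(s) = 25/33.
e_ss = 1/(1 + Kp) = 1/(1 + 25/33) = 33/58 ≈ 0.5690.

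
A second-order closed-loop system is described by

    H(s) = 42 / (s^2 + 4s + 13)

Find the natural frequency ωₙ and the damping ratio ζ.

Compare the denominator to the standard form s^2 + 2ζωₙs + ωₙ².
ωₙ² = 13, so ωₙ = √13 ≈ 3.606 rad/s.
2ζωₙ = 4, so ζ = 4/(2·√13) ≈ 0.5547.

ωₙ ≈ 3.606 rad/s, ζ ≈ 0.5547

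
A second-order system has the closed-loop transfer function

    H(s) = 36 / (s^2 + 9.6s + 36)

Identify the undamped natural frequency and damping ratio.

Compare the denominator to the standard form s^2 + 2ζωₙs + ωₙ².
ωₙ² = 36, so ωₙ = 6 rad/s.
2ζωₙ = 9.6, so ζ = 9.6/(2·6) = 0.8.

ωₙ = 6 rad/s, ζ = 0.8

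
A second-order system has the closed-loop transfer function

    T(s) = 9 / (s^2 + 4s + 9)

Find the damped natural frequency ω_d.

ω_d ≈ 2.236 rad/s

Comparing s^2 + 4s + 9 to s^2 + 2ζωₙs + ωₙ²: ωₙ = 3 rad/s and ζ = 4/(2·3) ≈ 0.6667.
ζωₙ = 4/2 = 2, so ω_d = ωₙ√(1−ζ²) = √(ωₙ² − (ζωₙ)²) = √(9 − 2²) = √5 ≈ 2.236 rad/s.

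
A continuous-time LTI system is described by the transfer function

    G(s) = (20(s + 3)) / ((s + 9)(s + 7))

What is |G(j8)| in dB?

Substitute s = j8: numerator = 60 + j160, denominator = -1 + j128.
|G(j8)| = |60 + j160| / |-1 + j128| = 170.88 / 128.00 ≈ 1.335.
In decibels: 20·log₁₀(1.335) ≈ 2.51 dB.

|G(j8)|_dB ≈ 2.51 dB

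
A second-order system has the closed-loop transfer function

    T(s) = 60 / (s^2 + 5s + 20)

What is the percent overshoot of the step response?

%OS ≈ 12.0%

Comparing s^2 + 5s + 20 to s^2 + 2ζωₙs + ωₙ²: ωₙ = √20 ≈ 4.472 rad/s and ζ = 5/(2·√20) ≈ 0.5590.
%OS = 100·exp(−πζ/√(1−ζ²)) = 100·exp(−π·0.5590/√(1−0.5590²)) ≈ 12.0%.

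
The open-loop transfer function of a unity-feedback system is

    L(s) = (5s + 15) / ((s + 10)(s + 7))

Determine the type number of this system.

The denominator has no factor of s at the origin — no free integrator — so this is a Type 0 system.

Type 0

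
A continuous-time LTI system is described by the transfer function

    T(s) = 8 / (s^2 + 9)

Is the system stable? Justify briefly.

marginally stable

The poles can be read from the denominator factors: s = 3j, -3j.
Since the simple pole(s) at s = 3j, -3j lie on the jω-axis with none in the right half-plane, the system is marginally stable.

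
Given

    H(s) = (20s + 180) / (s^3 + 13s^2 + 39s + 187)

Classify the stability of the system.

The denominator s^3 + 13s^2 + 39s + 187 factors as (s^2 + 2s + 17)(s + 11), giving poles at s = -1 + 4j, -1 - 4j, -11.
Since all poles lie strictly in the left half-plane, the system is stable.

stable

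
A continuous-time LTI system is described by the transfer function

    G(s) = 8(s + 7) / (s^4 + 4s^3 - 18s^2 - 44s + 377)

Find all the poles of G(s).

s = 3 + 2j, 3 - 2j, -5 + 2j, -5 - 2j

The poles are the roots of the denominator s^4 + 4s^3 - 18s^2 - 44s + 377 = 0.
No real roots exist; factor into two real quadratics: (s^2 - 6s + 13)(s^2 + 10s + 29) = 0.
Each quadratic gives a conjugate pair via the quadratic formula.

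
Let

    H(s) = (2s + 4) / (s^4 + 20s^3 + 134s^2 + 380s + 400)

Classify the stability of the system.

stable

The denominator s^4 + 20s^3 + 134s^2 + 380s + 400 factors as (s^2 + 6s + 10)(s + 10)(s + 4), giving poles at s = -3 ± j, -10, -4.
Since all poles lie strictly in the left half-plane, the system is stable.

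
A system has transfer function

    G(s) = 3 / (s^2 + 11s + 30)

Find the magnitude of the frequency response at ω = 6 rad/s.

|G(j6)| ≈ 0.04527

Substitute s = j6: numerator = 3, denominator = -6 + j66.
|G(j6)| = |3| / |-6 + j66| = 3 / 66.272 ≈ 0.04527.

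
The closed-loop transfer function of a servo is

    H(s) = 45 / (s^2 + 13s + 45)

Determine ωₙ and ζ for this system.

ωₙ ≈ 6.708 rad/s, ζ ≈ 0.9690

Compare the denominator to the standard form s^2 + 2ζωₙs + ωₙ².
ωₙ² = 45, so ωₙ = √45 ≈ 6.708 rad/s.
2ζωₙ = 13, so ζ = 13/(2·√45) ≈ 0.9690.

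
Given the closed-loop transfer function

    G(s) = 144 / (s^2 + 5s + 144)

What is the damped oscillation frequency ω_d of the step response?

Comparing s^2 + 5s + 144 to s^2 + 2ζωₙs + ωₙ²: ωₙ = 12 rad/s and ζ = 5/(2·12) ≈ 0.2083.
ζωₙ = 5/2 = 2.5, so ω_d = ωₙ√(1−ζ²) = √(ωₙ² − (ζωₙ)²) = √(144 − 2.5²) = √137.75 ≈ 11.74 rad/s.

ω_d ≈ 11.74 rad/s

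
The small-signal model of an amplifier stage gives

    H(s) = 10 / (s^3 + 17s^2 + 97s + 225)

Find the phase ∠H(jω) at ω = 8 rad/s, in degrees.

∠H(j8) ≈ -163.0°

At s = j8: numerator = 10, denominator = -863 + j264.
∠H = ∠num − ∠den = 0° − (162.99°) = -163.0°.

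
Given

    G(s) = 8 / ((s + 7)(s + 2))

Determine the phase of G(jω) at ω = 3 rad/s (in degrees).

At s = j3: numerator = 8, denominator = 5 + j27.
∠G = ∠num − ∠den = 0° − (79.509°) = -79.51°.

∠G(j3) ≈ -79.51°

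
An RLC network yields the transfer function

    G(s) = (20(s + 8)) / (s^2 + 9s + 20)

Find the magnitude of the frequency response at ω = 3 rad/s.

|G(j3)| ≈ 5.861

Substitute s = j3: numerator = 160 + j60, denominator = 11 + j27.
|G(j3)| = |160 + j60| / |11 + j27| = 170.88 / 29.155 ≈ 5.861.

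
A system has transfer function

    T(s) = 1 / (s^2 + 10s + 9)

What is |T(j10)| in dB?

|T(j10)|_dB ≈ -42.6 dB

Substitute s = j10: numerator = 1, denominator = -91 + j100.
|T(j10)| = |1| / |-91 + j100| = 1 / 135.21 ≈ 0.007396.
In decibels: 20·log₁₀(0.007396) ≈ -42.6 dB.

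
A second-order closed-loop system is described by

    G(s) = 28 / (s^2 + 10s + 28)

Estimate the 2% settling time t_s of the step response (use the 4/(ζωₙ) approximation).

Comparing s^2 + 10s + 28 to s^2 + 2ζωₙs + ωₙ²: ωₙ = √28 ≈ 5.292 rad/s and ζ = 10/(2·√28) ≈ 0.9449.
ζωₙ = 10/2 = 5, so t_s ≈ 4/(ζωₙ) = 4/5 = 0.8000 s.

t_s ≈ 0.8000 s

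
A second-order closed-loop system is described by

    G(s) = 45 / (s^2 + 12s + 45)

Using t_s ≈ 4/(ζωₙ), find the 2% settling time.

Comparing s^2 + 12s + 45 to s^2 + 2ζωₙs + ωₙ²: ωₙ = √45 ≈ 6.708 rad/s and ζ = 12/(2·√45) ≈ 0.8944.
ζωₙ = 12/2 = 6, so t_s ≈ 4/(ζωₙ) = 4/6 ≈ 0.6667 s.

t_s ≈ 0.6667 s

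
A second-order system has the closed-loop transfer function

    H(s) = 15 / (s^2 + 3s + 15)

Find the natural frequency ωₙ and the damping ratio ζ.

ωₙ ≈ 3.873 rad/s, ζ ≈ 0.3873

Compare the denominator to the standard form s^2 + 2ζωₙs + ωₙ².
ωₙ² = 15, so ωₙ = √15 ≈ 3.873 rad/s.
2ζωₙ = 3, so ζ = 3/(2·√15) ≈ 0.3873.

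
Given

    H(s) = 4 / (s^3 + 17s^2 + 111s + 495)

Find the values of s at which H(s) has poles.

The poles are the roots of the denominator s^3 + 17s^2 + 111s + 495 = 0.
Trying s = -11: the polynomial evaluates to 0, so (s + 11) is a factor.
Dividing out leaves s^2 + 6s + 45 = 0.
The quadratic formula then gives s = -3 ± 6j.

s = -3 + 6j, -3 - 6j, -11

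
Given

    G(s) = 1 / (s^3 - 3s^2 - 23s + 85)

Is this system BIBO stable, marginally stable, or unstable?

unstable

The denominator s^3 - 3s^2 - 23s + 85 factors as (s + 5)(s^2 - 8s + 17), giving poles at s = -5, 4 ± j.
Since the pole(s) at s = 4 ± j lie in the right half-plane, the system is unstable.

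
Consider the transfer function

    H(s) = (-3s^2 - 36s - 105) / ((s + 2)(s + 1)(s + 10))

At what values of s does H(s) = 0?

s = -5, -7

Set the numerator to zero: -3s^2 - 36s - 105 = 0, i.e. -3·(s^2 + 12s + 35) = 0.
Factoring: (s + 5)(s + 7) = 0.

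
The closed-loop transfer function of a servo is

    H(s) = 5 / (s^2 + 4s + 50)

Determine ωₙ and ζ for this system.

Compare the denominator to the standard form s^2 + 2ζωₙs + ωₙ².
ωₙ² = 50, so ωₙ = √50 ≈ 7.071 rad/s.
2ζωₙ = 4, so ζ = 4/(2·√50) ≈ 0.2828.
With ζ = 0.2828 the response is underdamped.

ωₙ ≈ 7.071 rad/s, ζ ≈ 0.2828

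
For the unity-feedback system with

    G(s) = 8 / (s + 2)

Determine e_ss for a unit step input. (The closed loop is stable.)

G(s) has no poles at the origin.
This is a Type 0 system. Kp = lim_{s→0} G(s) = 8/2 = 4.
e_ss = 1/(1 + Kp) = 1/(1 + 4) = 1/5 ≈ 0.2000.

e_ss = 0.2000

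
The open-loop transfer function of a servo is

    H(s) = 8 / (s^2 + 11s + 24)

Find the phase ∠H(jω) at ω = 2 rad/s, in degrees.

At s = j2: numerator = 8, denominator = 20 + j22.
∠H = ∠num − ∠den = 0° − (47.726°) = -47.73°.

∠H(j2) ≈ -47.73°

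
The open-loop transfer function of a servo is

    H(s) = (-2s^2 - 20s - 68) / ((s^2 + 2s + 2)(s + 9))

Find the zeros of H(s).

s = -5 ± 3j

Set the numerator to zero: -2s^2 - 20s - 68 = 0, i.e. -2·(s^2 + 10s + 34) = 0.
Factoring: (s^2 + 10s + 34) = 0.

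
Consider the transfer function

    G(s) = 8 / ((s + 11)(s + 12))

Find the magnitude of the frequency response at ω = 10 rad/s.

|G(j10)| ≈ 0.03445

Substitute s = j10: numerator = 8, denominator = 32 + j230.
|G(j10)| = |8| / |32 + j230| = 8 / 232.22 ≈ 0.03445.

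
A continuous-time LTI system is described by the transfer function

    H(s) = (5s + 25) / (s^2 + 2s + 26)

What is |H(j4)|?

Substitute s = j4: numerator = 25 + j20, denominator = 10 + j8.
|H(j4)| = |25 + j20| / |10 + j8| = 32.016 / 12.806 = 2.500.

|H(j4)| = 2.500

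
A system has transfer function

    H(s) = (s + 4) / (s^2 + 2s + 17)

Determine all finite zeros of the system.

Set the numerator to zero: s + 4 = 0.
So s = -4.

s = -4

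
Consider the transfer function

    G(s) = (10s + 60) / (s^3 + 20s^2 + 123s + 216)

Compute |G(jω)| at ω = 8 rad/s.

|G(j8)| ≈ 0.08591

Substitute s = j8: numerator = 60 + j80, denominator = -1064 + j472.
|G(j8)| = |60 + j80| / |-1064 + j472| = 100 / 1164.0 ≈ 0.08591.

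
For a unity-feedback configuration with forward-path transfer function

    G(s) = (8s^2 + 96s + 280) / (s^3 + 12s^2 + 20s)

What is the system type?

Type 1

Factor s from the denominator: s^3 + 12s^2 + 20s = s·(s^2 + 12s + 20).
There is 1 pole at the origin, so the system is Type 1.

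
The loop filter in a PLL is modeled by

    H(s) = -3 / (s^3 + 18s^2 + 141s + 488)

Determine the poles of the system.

The poles are the roots of the denominator s^3 + 18s^2 + 141s + 488 = 0.
Trying s = -8: the polynomial evaluates to 0, so (s + 8) is a factor.
Dividing out leaves s^2 + 10s + 61 = 0.
The quadratic formula then gives s = -5 ± 6j.

s = -8, -5 + 6j, -5 - 6j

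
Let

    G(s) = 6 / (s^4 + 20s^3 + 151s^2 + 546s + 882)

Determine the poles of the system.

The poles are the roots of the denominator s^4 + 20s^3 + 151s^2 + 546s + 882 = 0.
Trying s = -7: the polynomial evaluates to 0, so (s + 7) is a factor.
Dividing out leaves s^3 + 13s^2 + 60s + 126 = 0.
This factors further as (s^2 + 6s + 18)(s + 7) = 0.

s = -7, -3 ± 3j, -7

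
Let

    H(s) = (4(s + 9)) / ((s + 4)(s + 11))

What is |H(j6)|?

|H(j6)| ≈ 0.4789

Substitute s = j6: numerator = 36 + j24, denominator = 8 + j90.
|H(j6)| = |36 + j24| / |8 + j90| = 43.267 / 90.355 ≈ 0.4789.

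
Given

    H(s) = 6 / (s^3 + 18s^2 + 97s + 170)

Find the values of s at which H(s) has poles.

s = -4 + j, -4 - j, -10

The poles are the roots of the denominator s^3 + 18s^2 + 97s + 170 = 0.
Trying s = -10: the polynomial evaluates to 0, so (s + 10) is a factor.
Dividing out leaves s^2 + 8s + 17 = 0.
The quadratic formula then gives s = -4 ± 1j.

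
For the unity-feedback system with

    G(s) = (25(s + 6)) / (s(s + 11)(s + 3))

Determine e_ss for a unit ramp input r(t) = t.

e_ss = 0.2200

G(s) has one pole at the origin.
This is a Type 1 system. Kv = lim_{s→0} s·G(s) = 150/33 = 50/11.
e_ss = 1/Kv = 1/(50/11) = 11/50 ≈ 0.2200.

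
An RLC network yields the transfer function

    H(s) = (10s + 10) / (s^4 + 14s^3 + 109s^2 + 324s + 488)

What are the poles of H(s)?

s = -5 + 6j, -5 - 6j, -2 + 2j, -2 - 2j

The poles are the roots of the denominator s^4 + 14s^3 + 109s^2 + 324s + 488 = 0.
No real roots exist; factor into two real quadratics: (s^2 + 10s + 61)(s^2 + 4s + 8) = 0.
Each quadratic gives a conjugate pair via the quadratic formula.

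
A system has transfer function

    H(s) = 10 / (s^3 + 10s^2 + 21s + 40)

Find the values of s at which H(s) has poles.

s = -1 + 2j, -1 - 2j, -8

The poles are the roots of the denominator s^3 + 10s^2 + 21s + 40 = 0.
Trying s = -8: the polynomial evaluates to 0, so (s + 8) is a factor.
Dividing out leaves s^2 + 2s + 5 = 0.
The quadratic formula then gives s = -1 ± 2j.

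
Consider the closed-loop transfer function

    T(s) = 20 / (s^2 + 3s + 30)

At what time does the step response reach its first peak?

t_p ≈ 0.5964 s

Comparing s^2 + 3s + 30 to s^2 + 2ζωₙs + ωₙ²: ωₙ = √30 ≈ 5.477 rad/s and ζ = 3/(2·√30) ≈ 0.2739.
ζωₙ = 3/2 = 1.5, so ω_d = ωₙ√(1−ζ²) = √(ωₙ² − (ζωₙ)²) = √(30 − 1.5²) = √27.75 ≈ 5.268 rad/s.
t_p = π/ω_d = π/5.268 ≈ 0.5964 s.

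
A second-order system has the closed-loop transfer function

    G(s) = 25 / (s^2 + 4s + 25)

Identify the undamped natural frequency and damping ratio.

Compare the denominator to the standard form s^2 + 2ζωₙs + ωₙ².
ωₙ² = 25, so ωₙ = 5 rad/s.
2ζωₙ = 4, so ζ = 4/(2·5) = 0.4.

ωₙ = 5 rad/s, ζ = 0.4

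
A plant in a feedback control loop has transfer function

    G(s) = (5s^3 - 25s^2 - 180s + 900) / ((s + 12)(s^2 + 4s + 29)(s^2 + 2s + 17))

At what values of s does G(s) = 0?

s = 5, 6, -6

Set the numerator to zero: 5s^3 - 25s^2 - 180s + 900 = 0, i.e. 5·(s^3 - 5s^2 - 36s + 180) = 0.
Factoring: (s - 5)(s - 6)(s + 6) = 0.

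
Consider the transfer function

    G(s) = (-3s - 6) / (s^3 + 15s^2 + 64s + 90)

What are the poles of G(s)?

The poles are the roots of the denominator s^3 + 15s^2 + 64s + 90 = 0.
Trying s = -9: the polynomial evaluates to 0, so (s + 9) is a factor.
Dividing out leaves s^2 + 6s + 10 = 0.
The quadratic formula then gives s = -3 ± 1j.

s = -3 ± j, -9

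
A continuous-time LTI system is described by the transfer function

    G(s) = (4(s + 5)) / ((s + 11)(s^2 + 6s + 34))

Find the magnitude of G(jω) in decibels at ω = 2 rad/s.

Substitute s = j2: numerator = 20 + j8, denominator = 306 + j192.
|G(j2)| = |20 + j8| / |306 + j192| = 21.541 / 361.25 ≈ 0.05963.
In decibels: 20·log₁₀(0.05963) ≈ -24.5 dB.

|G(j2)|_dB ≈ -24.5 dB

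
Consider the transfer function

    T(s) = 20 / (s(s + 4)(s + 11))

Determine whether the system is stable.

The poles can be read from the denominator factors: s = 0, -4, -11.
Since the simple pole(s) at s = 0 lie on the jω-axis with none in the right half-plane, the system is marginally stable.

marginally stable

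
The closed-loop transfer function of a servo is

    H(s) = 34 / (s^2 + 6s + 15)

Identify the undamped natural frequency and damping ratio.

ωₙ ≈ 3.873 rad/s, ζ ≈ 0.7746

Compare the denominator to the standard form s^2 + 2ζωₙs + ωₙ².
ωₙ² = 15, so ωₙ = √15 ≈ 3.873 rad/s.
2ζωₙ = 6, so ζ = 6/(2·√15) ≈ 0.7746.
With ζ = 0.7746 the response is underdamped.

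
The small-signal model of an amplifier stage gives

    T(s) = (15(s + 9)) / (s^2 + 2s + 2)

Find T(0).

At s = 0 each factor (s + a) contributes a and each (s^2 + bs + c) contributes c.
T(0) = 15·(9) / ((2)) = 135/2 = 135/2.

T(0) = 135/2 ≈ 67.50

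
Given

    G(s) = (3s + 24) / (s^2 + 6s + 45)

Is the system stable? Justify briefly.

stable

The denominator s^2 + 6s + 45 factors as (s^2 + 6s + 45), giving poles at s = -3 ± 6j.
Since all poles lie strictly in the left half-plane, the system is stable.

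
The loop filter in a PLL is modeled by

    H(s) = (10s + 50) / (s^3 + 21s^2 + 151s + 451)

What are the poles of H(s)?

s = -5 ± 4j, -11

The poles are the roots of the denominator s^3 + 21s^2 + 151s + 451 = 0.
Trying s = -11: the polynomial evaluates to 0, so (s + 11) is a factor.
Dividing out leaves s^2 + 10s + 41 = 0.
The quadratic formula then gives s = -5 ± 4j.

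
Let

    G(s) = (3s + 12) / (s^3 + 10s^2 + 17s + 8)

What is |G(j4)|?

Substitute s = j4: numerator = 12 + j12, denominator = -152 + j4.
|G(j4)| = |12 + j12| / |-152 + j4| = 16.971 / 152.05 ≈ 0.1116.

|G(j4)| ≈ 0.1116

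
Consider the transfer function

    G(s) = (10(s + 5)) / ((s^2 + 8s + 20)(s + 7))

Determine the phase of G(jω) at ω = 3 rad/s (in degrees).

At s = j3: numerator = 50 + j30, denominator = 5 + j201.
∠G = ∠num − ∠den = 30.964° − (88.575°) = -57.61°.

∠G(j3) ≈ -57.61°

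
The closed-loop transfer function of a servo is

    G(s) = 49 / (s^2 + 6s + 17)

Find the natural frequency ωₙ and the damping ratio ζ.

Compare the denominator to the standard form s^2 + 2ζωₙs + ωₙ².
ωₙ² = 17, so ωₙ = √17 ≈ 4.123 rad/s.
2ζωₙ = 6, so ζ = 6/(2·√17) ≈ 0.7276.
With ζ = 0.7276 the response is underdamped.

ωₙ ≈ 4.123 rad/s, ζ ≈ 0.7276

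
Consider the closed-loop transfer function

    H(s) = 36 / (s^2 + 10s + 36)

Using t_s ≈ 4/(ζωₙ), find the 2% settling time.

Comparing s^2 + 10s + 36 to s^2 + 2ζωₙs + ωₙ²: ωₙ = 6 rad/s and ζ = 10/(2·6) ≈ 0.8333.
ζωₙ = 10/2 = 5, so t_s ≈ 4/(ζωₙ) = 4/5 = 0.8000 s.

t_s ≈ 0.8000 s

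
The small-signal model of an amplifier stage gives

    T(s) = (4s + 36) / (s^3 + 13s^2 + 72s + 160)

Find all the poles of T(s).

s = -4 + 4j, -4 - 4j, -5

The poles are the roots of the denominator s^3 + 13s^2 + 72s + 160 = 0.
Trying s = -5: the polynomial evaluates to 0, so (s + 5) is a factor.
Dividing out leaves s^2 + 8s + 32 = 0.
The quadratic formula then gives s = -4 ± 4j.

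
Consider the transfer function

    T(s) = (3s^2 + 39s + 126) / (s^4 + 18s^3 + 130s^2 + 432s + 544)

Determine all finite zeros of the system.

Set the numerator to zero: 3s^2 + 39s + 126 = 0, i.e. 3·(s^2 + 13s + 42) = 0.
Factoring: (s + 6)(s + 7) = 0.

s = -6, -7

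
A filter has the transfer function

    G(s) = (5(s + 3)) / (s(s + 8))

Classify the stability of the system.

marginally stable

The poles can be read from the denominator factors: s = 0, -8.
Since the simple pole(s) at s = 0 lie on the jω-axis with none in the right half-plane, the system is marginally stable.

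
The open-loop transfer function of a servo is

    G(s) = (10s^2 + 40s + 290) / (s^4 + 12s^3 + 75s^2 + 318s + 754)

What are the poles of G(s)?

s = -5 + 2j, -5 - 2j, -1 + 5j, -1 - 5j

The poles are the roots of the denominator s^4 + 12s^3 + 75s^2 + 318s + 754 = 0.
No real roots exist; factor into two real quadratics: (s^2 + 10s + 29)(s^2 + 2s + 26) = 0.
Each quadratic gives a conjugate pair via the quadratic formula.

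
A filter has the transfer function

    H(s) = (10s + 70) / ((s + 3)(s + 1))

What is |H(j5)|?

Substitute s = j5: numerator = 70 + j50, denominator = -22 + j20.
|H(j5)| = |70 + j50| / |-22 + j20| = 86.023 / 29.732 ≈ 2.893.

|H(j5)| ≈ 2.893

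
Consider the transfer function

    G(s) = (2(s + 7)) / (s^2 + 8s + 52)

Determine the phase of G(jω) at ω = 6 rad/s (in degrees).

∠G(j6) ≈ -30.96°

At s = j6: numerator = 14 + j12, denominator = 16 + j48.
∠G = ∠num − ∠den = 40.601° − (71.565°) = -30.96°.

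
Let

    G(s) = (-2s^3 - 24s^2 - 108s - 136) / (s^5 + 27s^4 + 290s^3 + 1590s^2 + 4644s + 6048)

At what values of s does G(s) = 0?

Set the numerator to zero: -2s^3 - 24s^2 - 108s - 136 = 0, i.e. -2·(s^3 + 12s^2 + 54s + 68) = 0.
Factoring: (s^2 + 10s + 34)(s + 2) = 0.

s = -5 ± 3j, -2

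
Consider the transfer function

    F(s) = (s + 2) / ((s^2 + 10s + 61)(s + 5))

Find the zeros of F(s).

Set the numerator to zero: s + 2 = 0.
So s = -2.

s = -2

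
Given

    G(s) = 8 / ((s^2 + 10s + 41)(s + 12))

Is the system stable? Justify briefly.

The poles can be read from the denominator factors: s = -5 + 4j, -5 - 4j, -12.
Since all poles lie strictly in the left half-plane, the system is stable.

stable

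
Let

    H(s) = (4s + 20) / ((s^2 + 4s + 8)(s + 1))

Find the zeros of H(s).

s = -5

Set the numerator to zero: 4s + 20 = 0, i.e. 4·(s + 5) = 0.
So s = -5.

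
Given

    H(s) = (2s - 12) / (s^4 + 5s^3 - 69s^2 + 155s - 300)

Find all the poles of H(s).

s = 5, 1 ± 2j, -12

The poles are the roots of the denominator s^4 + 5s^3 - 69s^2 + 155s - 300 = 0.
Trying s = 5: the polynomial evaluates to 0, so (s - 5) is a factor.
Dividing out leaves s^3 + 10s^2 - 19s + 60 = 0.
This factors further as (s^2 - 2s + 5)(s + 12) = 0.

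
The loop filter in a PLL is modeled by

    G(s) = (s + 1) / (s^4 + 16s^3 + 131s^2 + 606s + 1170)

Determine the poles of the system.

s = -5 ± j, -3 ± 6j

The poles are the roots of the denominator s^4 + 16s^3 + 131s^2 + 606s + 1170 = 0.
No real roots exist; factor into two real quadratics: (s^2 + 10s + 26)(s^2 + 6s + 45) = 0.
Each quadratic gives a conjugate pair via the quadratic formula.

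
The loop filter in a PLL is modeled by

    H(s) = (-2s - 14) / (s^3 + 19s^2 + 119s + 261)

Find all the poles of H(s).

The poles are the roots of the denominator s^3 + 19s^2 + 119s + 261 = 0.
Trying s = -9: the polynomial evaluates to 0, so (s + 9) is a factor.
Dividing out leaves s^2 + 10s + 29 = 0.
The quadratic formula then gives s = -5 ± 2j.

s = -5 + 2j, -5 - 2j, -9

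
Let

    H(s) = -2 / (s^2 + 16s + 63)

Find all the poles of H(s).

s = -7, -9

The poles are the roots of the denominator s^2 + 16s + 63 = 0.
Factoring: (s + 7)(s + 9) = 0, so s = -7 and s = -9.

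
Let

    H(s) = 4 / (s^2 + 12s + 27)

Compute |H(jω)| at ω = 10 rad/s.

Substitute s = j10: numerator = 4, denominator = -73 + j120.
|H(j10)| = |4| / |-73 + j120| = 4 / 140.46 ≈ 0.02848.

|H(j10)| ≈ 0.02848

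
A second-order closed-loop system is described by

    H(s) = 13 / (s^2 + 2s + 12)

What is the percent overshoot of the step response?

Comparing s^2 + 2s + 12 to s^2 + 2ζωₙs + ωₙ²: ωₙ = √12 ≈ 3.464 rad/s and ζ = 2/(2·√12) ≈ 0.2887.
%OS = 100·exp(−πζ/√(1−ζ²)) = 100·exp(−π·0.2887/√(1−0.2887²)) ≈ 38.8%.

%OS ≈ 38.8%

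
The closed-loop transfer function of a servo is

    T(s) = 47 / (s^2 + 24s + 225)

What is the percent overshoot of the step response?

%OS ≈ 1.52%

Comparing s^2 + 24s + 225 to s^2 + 2ζωₙs + ωₙ²: ωₙ = 15 rad/s and ζ = 24/(2·15) = 0.8.
%OS = 100·exp(−πζ/√(1−ζ²)) = 100·exp(−π·0.8/√(1−0.8²)) ≈ 1.52%.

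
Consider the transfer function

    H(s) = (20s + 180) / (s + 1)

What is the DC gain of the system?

Set s = 0: H(0) = (180) / (1) = 180.

H(0) = 180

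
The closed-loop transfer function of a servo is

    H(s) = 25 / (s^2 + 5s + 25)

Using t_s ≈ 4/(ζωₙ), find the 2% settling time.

Comparing s^2 + 5s + 25 to s^2 + 2ζωₙs + ωₙ²: ωₙ = 5 rad/s and ζ = 5/(2·5) = 0.5.
ζωₙ = 5/2 = 2.5, so t_s ≈ 4/(ζωₙ) = 4/2.5 = 1.600 s.

t_s ≈ 1.600 s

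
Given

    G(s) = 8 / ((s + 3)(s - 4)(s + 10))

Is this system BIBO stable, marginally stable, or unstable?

The poles can be read from the denominator factors: s = -3, 4, -10.
Since the pole(s) at s = 4 lie in the right half-plane, the system is unstable.

unstable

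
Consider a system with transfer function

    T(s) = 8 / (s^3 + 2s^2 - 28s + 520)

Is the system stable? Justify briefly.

unstable

The denominator s^3 + 2s^2 - 28s + 520 factors as (s + 10)(s^2 - 8s + 52), giving poles at s = -10, 4 ± 6j.
Since the pole(s) at s = 4 + 6j, 4 - 6j lie in the right half-plane, the system is unstable.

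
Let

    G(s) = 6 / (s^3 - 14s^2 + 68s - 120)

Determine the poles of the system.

The poles are the roots of the denominator s^3 - 14s^2 + 68s - 120 = 0.
Trying s = 6: the polynomial evaluates to 0, so (s - 6) is a factor.
Dividing out leaves s^2 - 8s + 20 = 0.
The quadratic formula then gives s = 4 ± 2j.

s = 6, 4 + 2j, 4 - 2j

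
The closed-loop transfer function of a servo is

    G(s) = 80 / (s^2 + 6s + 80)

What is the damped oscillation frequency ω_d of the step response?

Comparing s^2 + 6s + 80 to s^2 + 2ζωₙs + ωₙ²: ωₙ = √80 ≈ 8.944 rad/s and ζ = 6/(2·√80) ≈ 0.3354.
ζωₙ = 6/2 = 3, so ω_d = ωₙ√(1−ζ²) = √(ωₙ² − (ζωₙ)²) = √(80 − 3²) = √71 ≈ 8.426 rad/s.

ω_d ≈ 8.426 rad/s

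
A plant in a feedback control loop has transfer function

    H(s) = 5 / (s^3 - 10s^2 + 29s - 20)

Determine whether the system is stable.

unstable

The denominator s^3 - 10s^2 + 29s - 20 factors as (s - 5)(s - 1)(s - 4), giving poles at s = 5, 1, 4.
Since the pole(s) at s = 5, 1, 4 lie in the right half-plane, the system is unstable.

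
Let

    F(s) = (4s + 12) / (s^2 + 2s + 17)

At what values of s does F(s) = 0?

Set the numerator to zero: 4s + 12 = 0, i.e. 4·(s + 3) = 0.
So s = -3.

s = -3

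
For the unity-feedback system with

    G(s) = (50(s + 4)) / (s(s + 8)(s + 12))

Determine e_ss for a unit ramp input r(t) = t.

G(s) has one pole at the origin.
This is a Type 1 system. Kv = lim_{s→0} s·G(s) = 200/96 = 25/12.
e_ss = 1/Kv = 1/(25/12) = 12/25 ≈ 0.4800.

e_ss = 0.4800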